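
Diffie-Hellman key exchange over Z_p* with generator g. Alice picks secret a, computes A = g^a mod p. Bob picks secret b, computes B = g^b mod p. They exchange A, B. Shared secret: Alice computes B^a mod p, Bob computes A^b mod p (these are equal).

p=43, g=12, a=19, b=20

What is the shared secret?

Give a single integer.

A = 12^19 mod 43  (bits of 19 = 10011)
  bit 0 = 1: r = r^2 * 12 mod 43 = 1^2 * 12 = 1*12 = 12
  bit 1 = 0: r = r^2 mod 43 = 12^2 = 15
  bit 2 = 0: r = r^2 mod 43 = 15^2 = 10
  bit 3 = 1: r = r^2 * 12 mod 43 = 10^2 * 12 = 14*12 = 39
  bit 4 = 1: r = r^2 * 12 mod 43 = 39^2 * 12 = 16*12 = 20
  -> A = 20
B = 12^20 mod 43  (bits of 20 = 10100)
  bit 0 = 1: r = r^2 * 12 mod 43 = 1^2 * 12 = 1*12 = 12
  bit 1 = 0: r = r^2 mod 43 = 12^2 = 15
  bit 2 = 1: r = r^2 * 12 mod 43 = 15^2 * 12 = 10*12 = 34
  bit 3 = 0: r = r^2 mod 43 = 34^2 = 38
  bit 4 = 0: r = r^2 mod 43 = 38^2 = 25
  -> B = 25
s = B^a = 25^19 mod 43  (bits of 19 = 10011)
  bit 0 = 1: r = r^2 * 25 mod 43 = 1^2 * 25 = 1*25 = 25
  bit 1 = 0: r = r^2 mod 43 = 25^2 = 23
  bit 2 = 0: r = r^2 mod 43 = 23^2 = 13
  bit 3 = 1: r = r^2 * 25 mod 43 = 13^2 * 25 = 40*25 = 11
  bit 4 = 1: r = r^2 * 25 mod 43 = 11^2 * 25 = 35*25 = 15
  -> s = B^a = 15

Answer: 15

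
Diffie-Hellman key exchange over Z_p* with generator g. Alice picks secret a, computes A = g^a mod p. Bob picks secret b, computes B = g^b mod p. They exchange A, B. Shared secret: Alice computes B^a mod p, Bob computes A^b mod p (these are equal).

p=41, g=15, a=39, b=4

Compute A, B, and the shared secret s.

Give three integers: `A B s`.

A = 15^39 mod 41  (bits of 39 = 100111)
  bit 0 = 1: r = r^2 * 15 mod 41 = 1^2 * 15 = 1*15 = 15
  bit 1 = 0: r = r^2 mod 41 = 15^2 = 20
  bit 2 = 0: r = r^2 mod 41 = 20^2 = 31
  bit 3 = 1: r = r^2 * 15 mod 41 = 31^2 * 15 = 18*15 = 24
  bit 4 = 1: r = r^2 * 15 mod 41 = 24^2 * 15 = 2*15 = 30
  bit 5 = 1: r = r^2 * 15 mod 41 = 30^2 * 15 = 39*15 = 11
  -> A = 11
B = 15^4 mod 41  (bits of 4 = 100)
  bit 0 = 1: r = r^2 * 15 mod 41 = 1^2 * 15 = 1*15 = 15
  bit 1 = 0: r = r^2 mod 41 = 15^2 = 20
  bit 2 = 0: r = r^2 mod 41 = 20^2 = 31
  -> B = 31
s = B^a = 31^39 mod 41  (bits of 39 = 100111)
  bit 0 = 1: r = r^2 * 31 mod 41 = 1^2 * 31 = 1*31 = 31
  bit 1 = 0: r = r^2 mod 41 = 31^2 = 18
  bit 2 = 0: r = r^2 mod 41 = 18^2 = 37
  bit 3 = 1: r = r^2 * 31 mod 41 = 37^2 * 31 = 16*31 = 4
  bit 4 = 1: r = r^2 * 31 mod 41 = 4^2 * 31 = 16*31 = 4
  bit 5 = 1: r = r^2 * 31 mod 41 = 4^2 * 31 = 16*31 = 4
  -> s = B^a = 4

Answer: 11 31 4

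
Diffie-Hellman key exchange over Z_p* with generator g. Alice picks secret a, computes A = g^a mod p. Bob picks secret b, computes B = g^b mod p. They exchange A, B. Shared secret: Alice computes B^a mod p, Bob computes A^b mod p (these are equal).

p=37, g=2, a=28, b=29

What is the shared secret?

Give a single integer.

Answer: 33

Derivation:
A = 2^28 mod 37  (bits of 28 = 11100)
  bit 0 = 1: r = r^2 * 2 mod 37 = 1^2 * 2 = 1*2 = 2
  bit 1 = 1: r = r^2 * 2 mod 37 = 2^2 * 2 = 4*2 = 8
  bit 2 = 1: r = r^2 * 2 mod 37 = 8^2 * 2 = 27*2 = 17
  bit 3 = 0: r = r^2 mod 37 = 17^2 = 30
  bit 4 = 0: r = r^2 mod 37 = 30^2 = 12
  -> A = 12
B = 2^29 mod 37  (bits of 29 = 11101)
  bit 0 = 1: r = r^2 * 2 mod 37 = 1^2 * 2 = 1*2 = 2
  bit 1 = 1: r = r^2 * 2 mod 37 = 2^2 * 2 = 4*2 = 8
  bit 2 = 1: r = r^2 * 2 mod 37 = 8^2 * 2 = 27*2 = 17
  bit 3 = 0: r = r^2 mod 37 = 17^2 = 30
  bit 4 = 1: r = r^2 * 2 mod 37 = 30^2 * 2 = 12*2 = 24
  -> B = 24
s = B^a = 24^28 mod 37  (bits of 28 = 11100)
  bit 0 = 1: r = r^2 * 24 mod 37 = 1^2 * 24 = 1*24 = 24
  bit 1 = 1: r = r^2 * 24 mod 37 = 24^2 * 24 = 21*24 = 23
  bit 2 = 1: r = r^2 * 24 mod 37 = 23^2 * 24 = 11*24 = 5
  bit 3 = 0: r = r^2 mod 37 = 5^2 = 25
  bit 4 = 0: r = r^2 mod 37 = 25^2 = 33
  -> s = B^a = 33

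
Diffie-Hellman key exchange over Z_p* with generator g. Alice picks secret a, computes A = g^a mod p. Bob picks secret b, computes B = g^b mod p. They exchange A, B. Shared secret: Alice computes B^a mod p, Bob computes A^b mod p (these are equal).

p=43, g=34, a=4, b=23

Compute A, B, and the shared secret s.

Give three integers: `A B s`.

A = 34^4 mod 43  (bits of 4 = 100)
  bit 0 = 1: r = r^2 * 34 mod 43 = 1^2 * 34 = 1*34 = 34
  bit 1 = 0: r = r^2 mod 43 = 34^2 = 38
  bit 2 = 0: r = r^2 mod 43 = 38^2 = 25
  -> A = 25
B = 34^23 mod 43  (bits of 23 = 10111)
  bit 0 = 1: r = r^2 * 34 mod 43 = 1^2 * 34 = 1*34 = 34
  bit 1 = 0: r = r^2 mod 43 = 34^2 = 38
  bit 2 = 1: r = r^2 * 34 mod 43 = 38^2 * 34 = 25*34 = 33
  bit 3 = 1: r = r^2 * 34 mod 43 = 33^2 * 34 = 14*34 = 3
  bit 4 = 1: r = r^2 * 34 mod 43 = 3^2 * 34 = 9*34 = 5
  -> B = 5
s = B^a = 5^4 mod 43  (bits of 4 = 100)
  bit 0 = 1: r = r^2 * 5 mod 43 = 1^2 * 5 = 1*5 = 5
  bit 1 = 0: r = r^2 mod 43 = 5^2 = 25
  bit 2 = 0: r = r^2 mod 43 = 25^2 = 23
  -> s = B^a = 23

Answer: 25 5 23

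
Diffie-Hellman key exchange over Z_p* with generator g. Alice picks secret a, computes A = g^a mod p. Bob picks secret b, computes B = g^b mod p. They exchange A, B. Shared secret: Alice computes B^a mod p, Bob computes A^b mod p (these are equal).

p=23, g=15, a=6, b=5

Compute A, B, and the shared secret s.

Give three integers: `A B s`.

Answer: 13 7 4

Derivation:
A = 15^6 mod 23  (bits of 6 = 110)
  bit 0 = 1: r = r^2 * 15 mod 23 = 1^2 * 15 = 1*15 = 15
  bit 1 = 1: r = r^2 * 15 mod 23 = 15^2 * 15 = 18*15 = 17
  bit 2 = 0: r = r^2 mod 23 = 17^2 = 13
  -> A = 13
B = 15^5 mod 23  (bits of 5 = 101)
  bit 0 = 1: r = r^2 * 15 mod 23 = 1^2 * 15 = 1*15 = 15
  bit 1 = 0: r = r^2 mod 23 = 15^2 = 18
  bit 2 = 1: r = r^2 * 15 mod 23 = 18^2 * 15 = 2*15 = 7
  -> B = 7
s = B^a = 7^6 mod 23  (bits of 6 = 110)
  bit 0 = 1: r = r^2 * 7 mod 23 = 1^2 * 7 = 1*7 = 7
  bit 1 = 1: r = r^2 * 7 mod 23 = 7^2 * 7 = 3*7 = 21
  bit 2 = 0: r = r^2 mod 23 = 21^2 = 4
  -> s = B^a = 4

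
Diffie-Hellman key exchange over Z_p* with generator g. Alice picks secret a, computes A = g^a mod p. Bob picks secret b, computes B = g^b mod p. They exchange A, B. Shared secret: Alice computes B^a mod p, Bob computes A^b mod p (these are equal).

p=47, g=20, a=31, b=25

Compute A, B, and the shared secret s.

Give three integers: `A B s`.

A = 20^31 mod 47  (bits of 31 = 11111)
  bit 0 = 1: r = r^2 * 20 mod 47 = 1^2 * 20 = 1*20 = 20
  bit 1 = 1: r = r^2 * 20 mod 47 = 20^2 * 20 = 24*20 = 10
  bit 2 = 1: r = r^2 * 20 mod 47 = 10^2 * 20 = 6*20 = 26
  bit 3 = 1: r = r^2 * 20 mod 47 = 26^2 * 20 = 18*20 = 31
  bit 4 = 1: r = r^2 * 20 mod 47 = 31^2 * 20 = 21*20 = 44
  -> A = 44
B = 20^25 mod 47  (bits of 25 = 11001)
  bit 0 = 1: r = r^2 * 20 mod 47 = 1^2 * 20 = 1*20 = 20
  bit 1 = 1: r = r^2 * 20 mod 47 = 20^2 * 20 = 24*20 = 10
  bit 2 = 0: r = r^2 mod 47 = 10^2 = 6
  bit 3 = 0: r = r^2 mod 47 = 6^2 = 36
  bit 4 = 1: r = r^2 * 20 mod 47 = 36^2 * 20 = 27*20 = 23
  -> B = 23
s = B^a = 23^31 mod 47  (bits of 31 = 11111)
  bit 0 = 1: r = r^2 * 23 mod 47 = 1^2 * 23 = 1*23 = 23
  bit 1 = 1: r = r^2 * 23 mod 47 = 23^2 * 23 = 12*23 = 41
  bit 2 = 1: r = r^2 * 23 mod 47 = 41^2 * 23 = 36*23 = 29
  bit 3 = 1: r = r^2 * 23 mod 47 = 29^2 * 23 = 42*23 = 26
  bit 4 = 1: r = r^2 * 23 mod 47 = 26^2 * 23 = 18*23 = 38
  -> s = B^a = 38

Answer: 44 23 38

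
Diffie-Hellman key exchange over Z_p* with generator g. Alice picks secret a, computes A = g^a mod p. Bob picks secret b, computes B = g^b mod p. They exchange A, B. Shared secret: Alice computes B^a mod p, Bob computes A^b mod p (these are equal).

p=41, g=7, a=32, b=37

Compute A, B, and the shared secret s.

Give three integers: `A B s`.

A = 7^32 mod 41  (bits of 32 = 100000)
  bit 0 = 1: r = r^2 * 7 mod 41 = 1^2 * 7 = 1*7 = 7
  bit 1 = 0: r = r^2 mod 41 = 7^2 = 8
  bit 2 = 0: r = r^2 mod 41 = 8^2 = 23
  bit 3 = 0: r = r^2 mod 41 = 23^2 = 37
  bit 4 = 0: r = r^2 mod 41 = 37^2 = 16
  bit 5 = 0: r = r^2 mod 41 = 16^2 = 10
  -> A = 10
B = 7^37 mod 41  (bits of 37 = 100101)
  bit 0 = 1: r = r^2 * 7 mod 41 = 1^2 * 7 = 1*7 = 7
  bit 1 = 0: r = r^2 mod 41 = 7^2 = 8
  bit 2 = 0: r = r^2 mod 41 = 8^2 = 23
  bit 3 = 1: r = r^2 * 7 mod 41 = 23^2 * 7 = 37*7 = 13
  bit 4 = 0: r = r^2 mod 41 = 13^2 = 5
  bit 5 = 1: r = r^2 * 7 mod 41 = 5^2 * 7 = 25*7 = 11
  -> B = 11
s = B^a = 11^32 mod 41  (bits of 32 = 100000)
  bit 0 = 1: r = r^2 * 11 mod 41 = 1^2 * 11 = 1*11 = 11
  bit 1 = 0: r = r^2 mod 41 = 11^2 = 39
  bit 2 = 0: r = r^2 mod 41 = 39^2 = 4
  bit 3 = 0: r = r^2 mod 41 = 4^2 = 16
  bit 4 = 0: r = r^2 mod 41 = 16^2 = 10
  bit 5 = 0: r = r^2 mod 41 = 10^2 = 18
  -> s = B^a = 18

Answer: 10 11 18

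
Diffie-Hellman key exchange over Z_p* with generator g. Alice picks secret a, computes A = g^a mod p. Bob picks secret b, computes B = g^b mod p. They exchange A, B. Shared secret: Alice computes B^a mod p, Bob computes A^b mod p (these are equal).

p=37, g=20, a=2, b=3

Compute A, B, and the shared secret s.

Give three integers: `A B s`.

A = 20^2 mod 37  (bits of 2 = 10)
  bit 0 = 1: r = r^2 * 20 mod 37 = 1^2 * 20 = 1*20 = 20
  bit 1 = 0: r = r^2 mod 37 = 20^2 = 30
  -> A = 30
B = 20^3 mod 37  (bits of 3 = 11)
  bit 0 = 1: r = r^2 * 20 mod 37 = 1^2 * 20 = 1*20 = 20
  bit 1 = 1: r = r^2 * 20 mod 37 = 20^2 * 20 = 30*20 = 8
  -> B = 8
s = B^a = 8^2 mod 37  (bits of 2 = 10)
  bit 0 = 1: r = r^2 * 8 mod 37 = 1^2 * 8 = 1*8 = 8
  bit 1 = 0: r = r^2 mod 37 = 8^2 = 27
  -> s = B^a = 27

Answer: 30 8 27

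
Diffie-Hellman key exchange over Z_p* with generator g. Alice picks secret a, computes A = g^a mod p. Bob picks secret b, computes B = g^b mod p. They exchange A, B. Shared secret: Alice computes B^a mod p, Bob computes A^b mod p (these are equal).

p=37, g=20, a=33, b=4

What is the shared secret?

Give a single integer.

A = 20^33 mod 37  (bits of 33 = 100001)
  bit 0 = 1: r = r^2 * 20 mod 37 = 1^2 * 20 = 1*20 = 20
  bit 1 = 0: r = r^2 mod 37 = 20^2 = 30
  bit 2 = 0: r = r^2 mod 37 = 30^2 = 12
  bit 3 = 0: r = r^2 mod 37 = 12^2 = 33
  bit 4 = 0: r = r^2 mod 37 = 33^2 = 16
  bit 5 = 1: r = r^2 * 20 mod 37 = 16^2 * 20 = 34*20 = 14
  -> A = 14
B = 20^4 mod 37  (bits of 4 = 100)
  bit 0 = 1: r = r^2 * 20 mod 37 = 1^2 * 20 = 1*20 = 20
  bit 1 = 0: r = r^2 mod 37 = 20^2 = 30
  bit 2 = 0: r = r^2 mod 37 = 30^2 = 12
  -> B = 12
s = B^a = 12^33 mod 37  (bits of 33 = 100001)
  bit 0 = 1: r = r^2 * 12 mod 37 = 1^2 * 12 = 1*12 = 12
  bit 1 = 0: r = r^2 mod 37 = 12^2 = 33
  bit 2 = 0: r = r^2 mod 37 = 33^2 = 16
  bit 3 = 0: r = r^2 mod 37 = 16^2 = 34
  bit 4 = 0: r = r^2 mod 37 = 34^2 = 9
  bit 5 = 1: r = r^2 * 12 mod 37 = 9^2 * 12 = 7*12 = 10
  -> s = B^a = 10

Answer: 10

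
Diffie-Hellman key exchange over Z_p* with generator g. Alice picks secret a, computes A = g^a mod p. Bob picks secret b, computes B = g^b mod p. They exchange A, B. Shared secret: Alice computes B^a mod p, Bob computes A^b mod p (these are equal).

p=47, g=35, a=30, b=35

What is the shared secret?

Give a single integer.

Answer: 18

Derivation:
A = 35^30 mod 47  (bits of 30 = 11110)
  bit 0 = 1: r = r^2 * 35 mod 47 = 1^2 * 35 = 1*35 = 35
  bit 1 = 1: r = r^2 * 35 mod 47 = 35^2 * 35 = 3*35 = 11
  bit 2 = 1: r = r^2 * 35 mod 47 = 11^2 * 35 = 27*35 = 5
  bit 3 = 1: r = r^2 * 35 mod 47 = 5^2 * 35 = 25*35 = 29
  bit 4 = 0: r = r^2 mod 47 = 29^2 = 42
  -> A = 42
B = 35^35 mod 47  (bits of 35 = 100011)
  bit 0 = 1: r = r^2 * 35 mod 47 = 1^2 * 35 = 1*35 = 35
  bit 1 = 0: r = r^2 mod 47 = 35^2 = 3
  bit 2 = 0: r = r^2 mod 47 = 3^2 = 9
  bit 3 = 0: r = r^2 mod 47 = 9^2 = 34
  bit 4 = 1: r = r^2 * 35 mod 47 = 34^2 * 35 = 28*35 = 40
  bit 5 = 1: r = r^2 * 35 mod 47 = 40^2 * 35 = 2*35 = 23
  -> B = 23
s = B^a = 23^30 mod 47  (bits of 30 = 11110)
  bit 0 = 1: r = r^2 * 23 mod 47 = 1^2 * 23 = 1*23 = 23
  bit 1 = 1: r = r^2 * 23 mod 47 = 23^2 * 23 = 12*23 = 41
  bit 2 = 1: r = r^2 * 23 mod 47 = 41^2 * 23 = 36*23 = 29
  bit 3 = 1: r = r^2 * 23 mod 47 = 29^2 * 23 = 42*23 = 26
  bit 4 = 0: r = r^2 mod 47 = 26^2 = 18
  -> s = B^a = 18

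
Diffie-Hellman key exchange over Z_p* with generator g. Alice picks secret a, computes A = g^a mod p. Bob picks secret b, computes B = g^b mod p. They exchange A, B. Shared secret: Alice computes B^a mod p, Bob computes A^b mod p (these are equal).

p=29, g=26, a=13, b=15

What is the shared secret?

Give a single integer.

A = 26^13 mod 29  (bits of 13 = 1101)
  bit 0 = 1: r = r^2 * 26 mod 29 = 1^2 * 26 = 1*26 = 26
  bit 1 = 1: r = r^2 * 26 mod 29 = 26^2 * 26 = 9*26 = 2
  bit 2 = 0: r = r^2 mod 29 = 2^2 = 4
  bit 3 = 1: r = r^2 * 26 mod 29 = 4^2 * 26 = 16*26 = 10
  -> A = 10
B = 26^15 mod 29  (bits of 15 = 1111)
  bit 0 = 1: r = r^2 * 26 mod 29 = 1^2 * 26 = 1*26 = 26
  bit 1 = 1: r = r^2 * 26 mod 29 = 26^2 * 26 = 9*26 = 2
  bit 2 = 1: r = r^2 * 26 mod 29 = 2^2 * 26 = 4*26 = 17
  bit 3 = 1: r = r^2 * 26 mod 29 = 17^2 * 26 = 28*26 = 3
  -> B = 3
s = B^a = 3^13 mod 29  (bits of 13 = 1101)
  bit 0 = 1: r = r^2 * 3 mod 29 = 1^2 * 3 = 1*3 = 3
  bit 1 = 1: r = r^2 * 3 mod 29 = 3^2 * 3 = 9*3 = 27
  bit 2 = 0: r = r^2 mod 29 = 27^2 = 4
  bit 3 = 1: r = r^2 * 3 mod 29 = 4^2 * 3 = 16*3 = 19
  -> s = B^a = 19

Answer: 19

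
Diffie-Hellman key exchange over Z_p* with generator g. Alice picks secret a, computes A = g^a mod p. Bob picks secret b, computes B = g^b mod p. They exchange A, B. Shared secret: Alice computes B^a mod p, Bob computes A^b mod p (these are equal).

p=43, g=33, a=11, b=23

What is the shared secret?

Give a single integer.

Answer: 33

Derivation:
A = 33^11 mod 43  (bits of 11 = 1011)
  bit 0 = 1: r = r^2 * 33 mod 43 = 1^2 * 33 = 1*33 = 33
  bit 1 = 0: r = r^2 mod 43 = 33^2 = 14
  bit 2 = 1: r = r^2 * 33 mod 43 = 14^2 * 33 = 24*33 = 18
  bit 3 = 1: r = r^2 * 33 mod 43 = 18^2 * 33 = 23*33 = 28
  -> A = 28
B = 33^23 mod 43  (bits of 23 = 10111)
  bit 0 = 1: r = r^2 * 33 mod 43 = 1^2 * 33 = 1*33 = 33
  bit 1 = 0: r = r^2 mod 43 = 33^2 = 14
  bit 2 = 1: r = r^2 * 33 mod 43 = 14^2 * 33 = 24*33 = 18
  bit 3 = 1: r = r^2 * 33 mod 43 = 18^2 * 33 = 23*33 = 28
  bit 4 = 1: r = r^2 * 33 mod 43 = 28^2 * 33 = 10*33 = 29
  -> B = 29
s = B^a = 29^11 mod 43  (bits of 11 = 1011)
  bit 0 = 1: r = r^2 * 29 mod 43 = 1^2 * 29 = 1*29 = 29
  bit 1 = 0: r = r^2 mod 43 = 29^2 = 24
  bit 2 = 1: r = r^2 * 29 mod 43 = 24^2 * 29 = 17*29 = 20
  bit 3 = 1: r = r^2 * 29 mod 43 = 20^2 * 29 = 13*29 = 33
  -> s = B^a = 33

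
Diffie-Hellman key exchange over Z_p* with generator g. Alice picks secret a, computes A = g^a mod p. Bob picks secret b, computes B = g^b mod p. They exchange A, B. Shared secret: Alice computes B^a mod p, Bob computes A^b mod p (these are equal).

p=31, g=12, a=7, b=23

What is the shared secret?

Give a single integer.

Answer: 21

Derivation:
A = 12^7 mod 31  (bits of 7 = 111)
  bit 0 = 1: r = r^2 * 12 mod 31 = 1^2 * 12 = 1*12 = 12
  bit 1 = 1: r = r^2 * 12 mod 31 = 12^2 * 12 = 20*12 = 23
  bit 2 = 1: r = r^2 * 12 mod 31 = 23^2 * 12 = 2*12 = 24
  -> A = 24
B = 12^23 mod 31  (bits of 23 = 10111)
  bit 0 = 1: r = r^2 * 12 mod 31 = 1^2 * 12 = 1*12 = 12
  bit 1 = 0: r = r^2 mod 31 = 12^2 = 20
  bit 2 = 1: r = r^2 * 12 mod 31 = 20^2 * 12 = 28*12 = 26
  bit 3 = 1: r = r^2 * 12 mod 31 = 26^2 * 12 = 25*12 = 21
  bit 4 = 1: r = r^2 * 12 mod 31 = 21^2 * 12 = 7*12 = 22
  -> B = 22
s = B^a = 22^7 mod 31  (bits of 7 = 111)
  bit 0 = 1: r = r^2 * 22 mod 31 = 1^2 * 22 = 1*22 = 22
  bit 1 = 1: r = r^2 * 22 mod 31 = 22^2 * 22 = 19*22 = 15
  bit 2 = 1: r = r^2 * 22 mod 31 = 15^2 * 22 = 8*22 = 21
  -> s = B^a = 21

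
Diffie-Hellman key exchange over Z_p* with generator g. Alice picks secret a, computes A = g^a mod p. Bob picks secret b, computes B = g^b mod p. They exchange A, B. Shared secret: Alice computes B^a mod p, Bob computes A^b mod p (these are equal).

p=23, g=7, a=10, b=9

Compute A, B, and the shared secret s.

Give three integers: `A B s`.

A = 7^10 mod 23  (bits of 10 = 1010)
  bit 0 = 1: r = r^2 * 7 mod 23 = 1^2 * 7 = 1*7 = 7
  bit 1 = 0: r = r^2 mod 23 = 7^2 = 3
  bit 2 = 1: r = r^2 * 7 mod 23 = 3^2 * 7 = 9*7 = 17
  bit 3 = 0: r = r^2 mod 23 = 17^2 = 13
  -> A = 13
B = 7^9 mod 23  (bits of 9 = 1001)
  bit 0 = 1: r = r^2 * 7 mod 23 = 1^2 * 7 = 1*7 = 7
  bit 1 = 0: r = r^2 mod 23 = 7^2 = 3
  bit 2 = 0: r = r^2 mod 23 = 3^2 = 9
  bit 3 = 1: r = r^2 * 7 mod 23 = 9^2 * 7 = 12*7 = 15
  -> B = 15
s = B^a = 15^10 mod 23  (bits of 10 = 1010)
  bit 0 = 1: r = r^2 * 15 mod 23 = 1^2 * 15 = 1*15 = 15
  bit 1 = 0: r = r^2 mod 23 = 15^2 = 18
  bit 2 = 1: r = r^2 * 15 mod 23 = 18^2 * 15 = 2*15 = 7
  bit 3 = 0: r = r^2 mod 23 = 7^2 = 3
  -> s = B^a = 3

Answer: 13 15 3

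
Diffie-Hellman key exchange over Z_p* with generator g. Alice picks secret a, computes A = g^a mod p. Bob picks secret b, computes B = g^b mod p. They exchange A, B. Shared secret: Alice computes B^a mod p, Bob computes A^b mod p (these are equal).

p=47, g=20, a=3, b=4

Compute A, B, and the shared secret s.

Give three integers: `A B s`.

Answer: 10 12 36

Derivation:
A = 20^3 mod 47  (bits of 3 = 11)
  bit 0 = 1: r = r^2 * 20 mod 47 = 1^2 * 20 = 1*20 = 20
  bit 1 = 1: r = r^2 * 20 mod 47 = 20^2 * 20 = 24*20 = 10
  -> A = 10
B = 20^4 mod 47  (bits of 4 = 100)
  bit 0 = 1: r = r^2 * 20 mod 47 = 1^2 * 20 = 1*20 = 20
  bit 1 = 0: r = r^2 mod 47 = 20^2 = 24
  bit 2 = 0: r = r^2 mod 47 = 24^2 = 12
  -> B = 12
s = B^a = 12^3 mod 47  (bits of 3 = 11)
  bit 0 = 1: r = r^2 * 12 mod 47 = 1^2 * 12 = 1*12 = 12
  bit 1 = 1: r = r^2 * 12 mod 47 = 12^2 * 12 = 3*12 = 36
  -> s = B^a = 36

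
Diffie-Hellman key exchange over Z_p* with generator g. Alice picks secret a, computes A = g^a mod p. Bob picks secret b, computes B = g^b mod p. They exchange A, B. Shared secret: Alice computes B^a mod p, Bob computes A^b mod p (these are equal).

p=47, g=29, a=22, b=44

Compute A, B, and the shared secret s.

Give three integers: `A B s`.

A = 29^22 mod 47  (bits of 22 = 10110)
  bit 0 = 1: r = r^2 * 29 mod 47 = 1^2 * 29 = 1*29 = 29
  bit 1 = 0: r = r^2 mod 47 = 29^2 = 42
  bit 2 = 1: r = r^2 * 29 mod 47 = 42^2 * 29 = 25*29 = 20
  bit 3 = 1: r = r^2 * 29 mod 47 = 20^2 * 29 = 24*29 = 38
  bit 4 = 0: r = r^2 mod 47 = 38^2 = 34
  -> A = 34
B = 29^44 mod 47  (bits of 44 = 101100)
  bit 0 = 1: r = r^2 * 29 mod 47 = 1^2 * 29 = 1*29 = 29
  bit 1 = 0: r = r^2 mod 47 = 29^2 = 42
  bit 2 = 1: r = r^2 * 29 mod 47 = 42^2 * 29 = 25*29 = 20
  bit 3 = 1: r = r^2 * 29 mod 47 = 20^2 * 29 = 24*29 = 38
  bit 4 = 0: r = r^2 mod 47 = 38^2 = 34
  bit 5 = 0: r = r^2 mod 47 = 34^2 = 28
  -> B = 28
s = B^a = 28^22 mod 47  (bits of 22 = 10110)
  bit 0 = 1: r = r^2 * 28 mod 47 = 1^2 * 28 = 1*28 = 28
  bit 1 = 0: r = r^2 mod 47 = 28^2 = 32
  bit 2 = 1: r = r^2 * 28 mod 47 = 32^2 * 28 = 37*28 = 2
  bit 3 = 1: r = r^2 * 28 mod 47 = 2^2 * 28 = 4*28 = 18
  bit 4 = 0: r = r^2 mod 47 = 18^2 = 42
  -> s = B^a = 42

Answer: 34 28 42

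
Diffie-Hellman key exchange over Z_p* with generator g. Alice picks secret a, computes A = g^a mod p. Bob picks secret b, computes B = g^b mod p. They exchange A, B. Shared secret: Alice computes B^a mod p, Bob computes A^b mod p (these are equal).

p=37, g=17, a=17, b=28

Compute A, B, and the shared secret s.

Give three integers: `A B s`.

Answer: 13 9 33

Derivation:
A = 17^17 mod 37  (bits of 17 = 10001)
  bit 0 = 1: r = r^2 * 17 mod 37 = 1^2 * 17 = 1*17 = 17
  bit 1 = 0: r = r^2 mod 37 = 17^2 = 30
  bit 2 = 0: r = r^2 mod 37 = 30^2 = 12
  bit 3 = 0: r = r^2 mod 37 = 12^2 = 33
  bit 4 = 1: r = r^2 * 17 mod 37 = 33^2 * 17 = 16*17 = 13
  -> A = 13
B = 17^28 mod 37  (bits of 28 = 11100)
  bit 0 = 1: r = r^2 * 17 mod 37 = 1^2 * 17 = 1*17 = 17
  bit 1 = 1: r = r^2 * 17 mod 37 = 17^2 * 17 = 30*17 = 29
  bit 2 = 1: r = r^2 * 17 mod 37 = 29^2 * 17 = 27*17 = 15
  bit 3 = 0: r = r^2 mod 37 = 15^2 = 3
  bit 4 = 0: r = r^2 mod 37 = 3^2 = 9
  -> B = 9
s = B^a = 9^17 mod 37  (bits of 17 = 10001)
  bit 0 = 1: r = r^2 * 9 mod 37 = 1^2 * 9 = 1*9 = 9
  bit 1 = 0: r = r^2 mod 37 = 9^2 = 7
  bit 2 = 0: r = r^2 mod 37 = 7^2 = 12
  bit 3 = 0: r = r^2 mod 37 = 12^2 = 33
  bit 4 = 1: r = r^2 * 9 mod 37 = 33^2 * 9 = 16*9 = 33
  -> s = B^a = 33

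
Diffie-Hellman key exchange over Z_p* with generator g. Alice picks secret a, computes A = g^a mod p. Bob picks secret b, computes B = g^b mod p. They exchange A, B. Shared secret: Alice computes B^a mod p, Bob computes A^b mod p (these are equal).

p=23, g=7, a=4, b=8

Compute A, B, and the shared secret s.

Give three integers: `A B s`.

Answer: 9 12 13

Derivation:
A = 7^4 mod 23  (bits of 4 = 100)
  bit 0 = 1: r = r^2 * 7 mod 23 = 1^2 * 7 = 1*7 = 7
  bit 1 = 0: r = r^2 mod 23 = 7^2 = 3
  bit 2 = 0: r = r^2 mod 23 = 3^2 = 9
  -> A = 9
B = 7^8 mod 23  (bits of 8 = 1000)
  bit 0 = 1: r = r^2 * 7 mod 23 = 1^2 * 7 = 1*7 = 7
  bit 1 = 0: r = r^2 mod 23 = 7^2 = 3
  bit 2 = 0: r = r^2 mod 23 = 3^2 = 9
  bit 3 = 0: r = r^2 mod 23 = 9^2 = 12
  -> B = 12
s = B^a = 12^4 mod 23  (bits of 4 = 100)
  bit 0 = 1: r = r^2 * 12 mod 23 = 1^2 * 12 = 1*12 = 12
  bit 1 = 0: r = r^2 mod 23 = 12^2 = 6
  bit 2 = 0: r = r^2 mod 23 = 6^2 = 13
  -> s = B^a = 13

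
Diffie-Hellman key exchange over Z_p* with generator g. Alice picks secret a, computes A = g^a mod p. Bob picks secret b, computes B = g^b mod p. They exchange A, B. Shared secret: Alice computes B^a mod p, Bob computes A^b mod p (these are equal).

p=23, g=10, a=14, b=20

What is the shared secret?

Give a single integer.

A = 10^14 mod 23  (bits of 14 = 1110)
  bit 0 = 1: r = r^2 * 10 mod 23 = 1^2 * 10 = 1*10 = 10
  bit 1 = 1: r = r^2 * 10 mod 23 = 10^2 * 10 = 8*10 = 11
  bit 2 = 1: r = r^2 * 10 mod 23 = 11^2 * 10 = 6*10 = 14
  bit 3 = 0: r = r^2 mod 23 = 14^2 = 12
  -> A = 12
B = 10^20 mod 23  (bits of 20 = 10100)
  bit 0 = 1: r = r^2 * 10 mod 23 = 1^2 * 10 = 1*10 = 10
  bit 1 = 0: r = r^2 mod 23 = 10^2 = 8
  bit 2 = 1: r = r^2 * 10 mod 23 = 8^2 * 10 = 18*10 = 19
  bit 3 = 0: r = r^2 mod 23 = 19^2 = 16
  bit 4 = 0: r = r^2 mod 23 = 16^2 = 3
  -> B = 3
s = B^a = 3^14 mod 23  (bits of 14 = 1110)
  bit 0 = 1: r = r^2 * 3 mod 23 = 1^2 * 3 = 1*3 = 3
  bit 1 = 1: r = r^2 * 3 mod 23 = 3^2 * 3 = 9*3 = 4
  bit 2 = 1: r = r^2 * 3 mod 23 = 4^2 * 3 = 16*3 = 2
  bit 3 = 0: r = r^2 mod 23 = 2^2 = 4
  -> s = B^a = 4

Answer: 4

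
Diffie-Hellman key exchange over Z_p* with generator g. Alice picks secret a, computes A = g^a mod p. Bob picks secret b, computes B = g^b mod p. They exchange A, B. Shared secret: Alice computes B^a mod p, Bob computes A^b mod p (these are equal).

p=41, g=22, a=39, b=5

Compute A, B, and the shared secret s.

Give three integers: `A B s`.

Answer: 28 14 3

Derivation:
A = 22^39 mod 41  (bits of 39 = 100111)
  bit 0 = 1: r = r^2 * 22 mod 41 = 1^2 * 22 = 1*22 = 22
  bit 1 = 0: r = r^2 mod 41 = 22^2 = 33
  bit 2 = 0: r = r^2 mod 41 = 33^2 = 23
  bit 3 = 1: r = r^2 * 22 mod 41 = 23^2 * 22 = 37*22 = 35
  bit 4 = 1: r = r^2 * 22 mod 41 = 35^2 * 22 = 36*22 = 13
  bit 5 = 1: r = r^2 * 22 mod 41 = 13^2 * 22 = 5*22 = 28
  -> A = 28
B = 22^5 mod 41  (bits of 5 = 101)
  bit 0 = 1: r = r^2 * 22 mod 41 = 1^2 * 22 = 1*22 = 22
  bit 1 = 0: r = r^2 mod 41 = 22^2 = 33
  bit 2 = 1: r = r^2 * 22 mod 41 = 33^2 * 22 = 23*22 = 14
  -> B = 14
s = B^a = 14^39 mod 41  (bits of 39 = 100111)
  bit 0 = 1: r = r^2 * 14 mod 41 = 1^2 * 14 = 1*14 = 14
  bit 1 = 0: r = r^2 mod 41 = 14^2 = 32
  bit 2 = 0: r = r^2 mod 41 = 32^2 = 40
  bit 3 = 1: r = r^2 * 14 mod 41 = 40^2 * 14 = 1*14 = 14
  bit 4 = 1: r = r^2 * 14 mod 41 = 14^2 * 14 = 32*14 = 38
  bit 5 = 1: r = r^2 * 14 mod 41 = 38^2 * 14 = 9*14 = 3
  -> s = B^a = 3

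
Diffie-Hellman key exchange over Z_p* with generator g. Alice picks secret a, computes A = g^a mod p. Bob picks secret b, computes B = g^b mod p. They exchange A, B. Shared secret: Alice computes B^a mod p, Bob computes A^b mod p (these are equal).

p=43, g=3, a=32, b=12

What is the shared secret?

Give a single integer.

Answer: 41

Derivation:
A = 3^32 mod 43  (bits of 32 = 100000)
  bit 0 = 1: r = r^2 * 3 mod 43 = 1^2 * 3 = 1*3 = 3
  bit 1 = 0: r = r^2 mod 43 = 3^2 = 9
  bit 2 = 0: r = r^2 mod 43 = 9^2 = 38
  bit 3 = 0: r = r^2 mod 43 = 38^2 = 25
  bit 4 = 0: r = r^2 mod 43 = 25^2 = 23
  bit 5 = 0: r = r^2 mod 43 = 23^2 = 13
  -> A = 13
B = 3^12 mod 43  (bits of 12 = 1100)
  bit 0 = 1: r = r^2 * 3 mod 43 = 1^2 * 3 = 1*3 = 3
  bit 1 = 1: r = r^2 * 3 mod 43 = 3^2 * 3 = 9*3 = 27
  bit 2 = 0: r = r^2 mod 43 = 27^2 = 41
  bit 3 = 0: r = r^2 mod 43 = 41^2 = 4
  -> B = 4
s = B^a = 4^32 mod 43  (bits of 32 = 100000)
  bit 0 = 1: r = r^2 * 4 mod 43 = 1^2 * 4 = 1*4 = 4
  bit 1 = 0: r = r^2 mod 43 = 4^2 = 16
  bit 2 = 0: r = r^2 mod 43 = 16^2 = 41
  bit 3 = 0: r = r^2 mod 43 = 41^2 = 4
  bit 4 = 0: r = r^2 mod 43 = 4^2 = 16
  bit 5 = 0: r = r^2 mod 43 = 16^2 = 41
  -> s = B^a = 41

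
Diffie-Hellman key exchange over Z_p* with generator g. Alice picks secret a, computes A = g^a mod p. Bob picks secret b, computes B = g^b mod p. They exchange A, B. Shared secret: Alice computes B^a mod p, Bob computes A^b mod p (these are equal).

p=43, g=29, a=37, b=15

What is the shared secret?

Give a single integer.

Answer: 39

Derivation:
A = 29^37 mod 43  (bits of 37 = 100101)
  bit 0 = 1: r = r^2 * 29 mod 43 = 1^2 * 29 = 1*29 = 29
  bit 1 = 0: r = r^2 mod 43 = 29^2 = 24
  bit 2 = 0: r = r^2 mod 43 = 24^2 = 17
  bit 3 = 1: r = r^2 * 29 mod 43 = 17^2 * 29 = 31*29 = 39
  bit 4 = 0: r = r^2 mod 43 = 39^2 = 16
  bit 5 = 1: r = r^2 * 29 mod 43 = 16^2 * 29 = 41*29 = 28
  -> A = 28
B = 29^15 mod 43  (bits of 15 = 1111)
  bit 0 = 1: r = r^2 * 29 mod 43 = 1^2 * 29 = 1*29 = 29
  bit 1 = 1: r = r^2 * 29 mod 43 = 29^2 * 29 = 24*29 = 8
  bit 2 = 1: r = r^2 * 29 mod 43 = 8^2 * 29 = 21*29 = 7
  bit 3 = 1: r = r^2 * 29 mod 43 = 7^2 * 29 = 6*29 = 2
  -> B = 2
s = B^a = 2^37 mod 43  (bits of 37 = 100101)
  bit 0 = 1: r = r^2 * 2 mod 43 = 1^2 * 2 = 1*2 = 2
  bit 1 = 0: r = r^2 mod 43 = 2^2 = 4
  bit 2 = 0: r = r^2 mod 43 = 4^2 = 16
  bit 3 = 1: r = r^2 * 2 mod 43 = 16^2 * 2 = 41*2 = 39
  bit 4 = 0: r = r^2 mod 43 = 39^2 = 16
  bit 5 = 1: r = r^2 * 2 mod 43 = 16^2 * 2 = 41*2 = 39
  -> s = B^a = 39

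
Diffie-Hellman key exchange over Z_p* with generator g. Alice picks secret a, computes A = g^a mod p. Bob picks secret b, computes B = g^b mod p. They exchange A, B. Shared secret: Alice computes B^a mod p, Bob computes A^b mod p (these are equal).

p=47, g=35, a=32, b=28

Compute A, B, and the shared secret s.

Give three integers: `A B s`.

Answer: 32 14 4

Derivation:
A = 35^32 mod 47  (bits of 32 = 100000)
  bit 0 = 1: r = r^2 * 35 mod 47 = 1^2 * 35 = 1*35 = 35
  bit 1 = 0: r = r^2 mod 47 = 35^2 = 3
  bit 2 = 0: r = r^2 mod 47 = 3^2 = 9
  bit 3 = 0: r = r^2 mod 47 = 9^2 = 34
  bit 4 = 0: r = r^2 mod 47 = 34^2 = 28
  bit 5 = 0: r = r^2 mod 47 = 28^2 = 32
  -> A = 32
B = 35^28 mod 47  (bits of 28 = 11100)
  bit 0 = 1: r = r^2 * 35 mod 47 = 1^2 * 35 = 1*35 = 35
  bit 1 = 1: r = r^2 * 35 mod 47 = 35^2 * 35 = 3*35 = 11
  bit 2 = 1: r = r^2 * 35 mod 47 = 11^2 * 35 = 27*35 = 5
  bit 3 = 0: r = r^2 mod 47 = 5^2 = 25
  bit 4 = 0: r = r^2 mod 47 = 25^2 = 14
  -> B = 14
s = B^a = 14^32 mod 47  (bits of 32 = 100000)
  bit 0 = 1: r = r^2 * 14 mod 47 = 1^2 * 14 = 1*14 = 14
  bit 1 = 0: r = r^2 mod 47 = 14^2 = 8
  bit 2 = 0: r = r^2 mod 47 = 8^2 = 17
  bit 3 = 0: r = r^2 mod 47 = 17^2 = 7
  bit 4 = 0: r = r^2 mod 47 = 7^2 = 2
  bit 5 = 0: r = r^2 mod 47 = 2^2 = 4
  -> s = B^a = 4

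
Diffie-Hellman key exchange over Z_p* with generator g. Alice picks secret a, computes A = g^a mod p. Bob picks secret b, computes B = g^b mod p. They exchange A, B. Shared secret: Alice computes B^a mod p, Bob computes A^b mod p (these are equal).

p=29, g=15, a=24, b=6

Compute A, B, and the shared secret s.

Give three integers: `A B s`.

A = 15^24 mod 29  (bits of 24 = 11000)
  bit 0 = 1: r = r^2 * 15 mod 29 = 1^2 * 15 = 1*15 = 15
  bit 1 = 1: r = r^2 * 15 mod 29 = 15^2 * 15 = 22*15 = 11
  bit 2 = 0: r = r^2 mod 29 = 11^2 = 5
  bit 3 = 0: r = r^2 mod 29 = 5^2 = 25
  bit 4 = 0: r = r^2 mod 29 = 25^2 = 16
  -> A = 16
B = 15^6 mod 29  (bits of 6 = 110)
  bit 0 = 1: r = r^2 * 15 mod 29 = 1^2 * 15 = 1*15 = 15
  bit 1 = 1: r = r^2 * 15 mod 29 = 15^2 * 15 = 22*15 = 11
  bit 2 = 0: r = r^2 mod 29 = 11^2 = 5
  -> B = 5
s = B^a = 5^24 mod 29  (bits of 24 = 11000)
  bit 0 = 1: r = r^2 * 5 mod 29 = 1^2 * 5 = 1*5 = 5
  bit 1 = 1: r = r^2 * 5 mod 29 = 5^2 * 5 = 25*5 = 9
  bit 2 = 0: r = r^2 mod 29 = 9^2 = 23
  bit 3 = 0: r = r^2 mod 29 = 23^2 = 7
  bit 4 = 0: r = r^2 mod 29 = 7^2 = 20
  -> s = B^a = 20

Answer: 16 5 20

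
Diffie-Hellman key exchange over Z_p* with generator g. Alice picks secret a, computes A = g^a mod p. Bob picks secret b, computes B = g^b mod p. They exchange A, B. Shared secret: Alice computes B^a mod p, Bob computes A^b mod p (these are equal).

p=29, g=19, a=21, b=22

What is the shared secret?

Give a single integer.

Answer: 28

Derivation:
A = 19^21 mod 29  (bits of 21 = 10101)
  bit 0 = 1: r = r^2 * 19 mod 29 = 1^2 * 19 = 1*19 = 19
  bit 1 = 0: r = r^2 mod 29 = 19^2 = 13
  bit 2 = 1: r = r^2 * 19 mod 29 = 13^2 * 19 = 24*19 = 21
  bit 3 = 0: r = r^2 mod 29 = 21^2 = 6
  bit 4 = 1: r = r^2 * 19 mod 29 = 6^2 * 19 = 7*19 = 17
  -> A = 17
B = 19^22 mod 29  (bits of 22 = 10110)
  bit 0 = 1: r = r^2 * 19 mod 29 = 1^2 * 19 = 1*19 = 19
  bit 1 = 0: r = r^2 mod 29 = 19^2 = 13
  bit 2 = 1: r = r^2 * 19 mod 29 = 13^2 * 19 = 24*19 = 21
  bit 3 = 1: r = r^2 * 19 mod 29 = 21^2 * 19 = 6*19 = 27
  bit 4 = 0: r = r^2 mod 29 = 27^2 = 4
  -> B = 4
s = B^a = 4^21 mod 29  (bits of 21 = 10101)
  bit 0 = 1: r = r^2 * 4 mod 29 = 1^2 * 4 = 1*4 = 4
  bit 1 = 0: r = r^2 mod 29 = 4^2 = 16
  bit 2 = 1: r = r^2 * 4 mod 29 = 16^2 * 4 = 24*4 = 9
  bit 3 = 0: r = r^2 mod 29 = 9^2 = 23
  bit 4 = 1: r = r^2 * 4 mod 29 = 23^2 * 4 = 7*4 = 28
  -> s = B^a = 28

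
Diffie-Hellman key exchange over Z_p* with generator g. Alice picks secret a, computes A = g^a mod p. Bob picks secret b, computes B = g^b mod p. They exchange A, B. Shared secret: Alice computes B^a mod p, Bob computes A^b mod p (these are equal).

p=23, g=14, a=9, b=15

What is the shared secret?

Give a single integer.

A = 14^9 mod 23  (bits of 9 = 1001)
  bit 0 = 1: r = r^2 * 14 mod 23 = 1^2 * 14 = 1*14 = 14
  bit 1 = 0: r = r^2 mod 23 = 14^2 = 12
  bit 2 = 0: r = r^2 mod 23 = 12^2 = 6
  bit 3 = 1: r = r^2 * 14 mod 23 = 6^2 * 14 = 13*14 = 21
  -> A = 21
B = 14^15 mod 23  (bits of 15 = 1111)
  bit 0 = 1: r = r^2 * 14 mod 23 = 1^2 * 14 = 1*14 = 14
  bit 1 = 1: r = r^2 * 14 mod 23 = 14^2 * 14 = 12*14 = 7
  bit 2 = 1: r = r^2 * 14 mod 23 = 7^2 * 14 = 3*14 = 19
  bit 3 = 1: r = r^2 * 14 mod 23 = 19^2 * 14 = 16*14 = 17
  -> B = 17
s = B^a = 17^9 mod 23  (bits of 9 = 1001)
  bit 0 = 1: r = r^2 * 17 mod 23 = 1^2 * 17 = 1*17 = 17
  bit 1 = 0: r = r^2 mod 23 = 17^2 = 13
  bit 2 = 0: r = r^2 mod 23 = 13^2 = 8
  bit 3 = 1: r = r^2 * 17 mod 23 = 8^2 * 17 = 18*17 = 7
  -> s = B^a = 7

Answer: 7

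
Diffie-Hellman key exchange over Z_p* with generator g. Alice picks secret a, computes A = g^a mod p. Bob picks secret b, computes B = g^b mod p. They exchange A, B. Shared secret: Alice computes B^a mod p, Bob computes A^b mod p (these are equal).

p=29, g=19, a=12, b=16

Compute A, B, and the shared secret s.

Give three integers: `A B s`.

Answer: 20 16 23

Derivation:
A = 19^12 mod 29  (bits of 12 = 1100)
  bit 0 = 1: r = r^2 * 19 mod 29 = 1^2 * 19 = 1*19 = 19
  bit 1 = 1: r = r^2 * 19 mod 29 = 19^2 * 19 = 13*19 = 15
  bit 2 = 0: r = r^2 mod 29 = 15^2 = 22
  bit 3 = 0: r = r^2 mod 29 = 22^2 = 20
  -> A = 20
B = 19^16 mod 29  (bits of 16 = 10000)
  bit 0 = 1: r = r^2 * 19 mod 29 = 1^2 * 19 = 1*19 = 19
  bit 1 = 0: r = r^2 mod 29 = 19^2 = 13
  bit 2 = 0: r = r^2 mod 29 = 13^2 = 24
  bit 3 = 0: r = r^2 mod 29 = 24^2 = 25
  bit 4 = 0: r = r^2 mod 29 = 25^2 = 16
  -> B = 16
s = B^a = 16^12 mod 29  (bits of 12 = 1100)
  bit 0 = 1: r = r^2 * 16 mod 29 = 1^2 * 16 = 1*16 = 16
  bit 1 = 1: r = r^2 * 16 mod 29 = 16^2 * 16 = 24*16 = 7
  bit 2 = 0: r = r^2 mod 29 = 7^2 = 20
  bit 3 = 0: r = r^2 mod 29 = 20^2 = 23
  -> s = B^a = 23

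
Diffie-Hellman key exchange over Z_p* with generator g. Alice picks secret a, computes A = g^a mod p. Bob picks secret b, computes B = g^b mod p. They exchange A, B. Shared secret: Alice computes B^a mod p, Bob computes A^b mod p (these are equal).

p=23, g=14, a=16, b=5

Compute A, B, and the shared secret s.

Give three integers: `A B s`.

Answer: 8 15 16

Derivation:
A = 14^16 mod 23  (bits of 16 = 10000)
  bit 0 = 1: r = r^2 * 14 mod 23 = 1^2 * 14 = 1*14 = 14
  bit 1 = 0: r = r^2 mod 23 = 14^2 = 12
  bit 2 = 0: r = r^2 mod 23 = 12^2 = 6
  bit 3 = 0: r = r^2 mod 23 = 6^2 = 13
  bit 4 = 0: r = r^2 mod 23 = 13^2 = 8
  -> A = 8
B = 14^5 mod 23  (bits of 5 = 101)
  bit 0 = 1: r = r^2 * 14 mod 23 = 1^2 * 14 = 1*14 = 14
  bit 1 = 0: r = r^2 mod 23 = 14^2 = 12
  bit 2 = 1: r = r^2 * 14 mod 23 = 12^2 * 14 = 6*14 = 15
  -> B = 15
s = B^a = 15^16 mod 23  (bits of 16 = 10000)
  bit 0 = 1: r = r^2 * 15 mod 23 = 1^2 * 15 = 1*15 = 15
  bit 1 = 0: r = r^2 mod 23 = 15^2 = 18
  bit 2 = 0: r = r^2 mod 23 = 18^2 = 2
  bit 3 = 0: r = r^2 mod 23 = 2^2 = 4
  bit 4 = 0: r = r^2 mod 23 = 4^2 = 16
  -> s = B^a = 16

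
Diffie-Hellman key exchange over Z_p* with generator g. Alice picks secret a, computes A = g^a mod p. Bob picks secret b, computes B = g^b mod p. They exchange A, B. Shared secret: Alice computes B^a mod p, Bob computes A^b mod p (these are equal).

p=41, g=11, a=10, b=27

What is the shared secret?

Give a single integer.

A = 11^10 mod 41  (bits of 10 = 1010)
  bit 0 = 1: r = r^2 * 11 mod 41 = 1^2 * 11 = 1*11 = 11
  bit 1 = 0: r = r^2 mod 41 = 11^2 = 39
  bit 2 = 1: r = r^2 * 11 mod 41 = 39^2 * 11 = 4*11 = 3
  bit 3 = 0: r = r^2 mod 41 = 3^2 = 9
  -> A = 9
B = 11^27 mod 41  (bits of 27 = 11011)
  bit 0 = 1: r = r^2 * 11 mod 41 = 1^2 * 11 = 1*11 = 11
  bit 1 = 1: r = r^2 * 11 mod 41 = 11^2 * 11 = 39*11 = 19
  bit 2 = 0: r = r^2 mod 41 = 19^2 = 33
  bit 3 = 1: r = r^2 * 11 mod 41 = 33^2 * 11 = 23*11 = 7
  bit 4 = 1: r = r^2 * 11 mod 41 = 7^2 * 11 = 8*11 = 6
  -> B = 6
s = B^a = 6^10 mod 41  (bits of 10 = 1010)
  bit 0 = 1: r = r^2 * 6 mod 41 = 1^2 * 6 = 1*6 = 6
  bit 1 = 0: r = r^2 mod 41 = 6^2 = 36
  bit 2 = 1: r = r^2 * 6 mod 41 = 36^2 * 6 = 25*6 = 27
  bit 3 = 0: r = r^2 mod 41 = 27^2 = 32
  -> s = B^a = 32

Answer: 32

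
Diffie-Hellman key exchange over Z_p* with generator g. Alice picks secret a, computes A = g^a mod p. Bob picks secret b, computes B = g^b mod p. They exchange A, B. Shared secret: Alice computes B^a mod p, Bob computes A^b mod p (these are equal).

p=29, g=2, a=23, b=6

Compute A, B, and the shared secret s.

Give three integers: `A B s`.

A = 2^23 mod 29  (bits of 23 = 10111)
  bit 0 = 1: r = r^2 * 2 mod 29 = 1^2 * 2 = 1*2 = 2
  bit 1 = 0: r = r^2 mod 29 = 2^2 = 4
  bit 2 = 1: r = r^2 * 2 mod 29 = 4^2 * 2 = 16*2 = 3
  bit 3 = 1: r = r^2 * 2 mod 29 = 3^2 * 2 = 9*2 = 18
  bit 4 = 1: r = r^2 * 2 mod 29 = 18^2 * 2 = 5*2 = 10
  -> A = 10
B = 2^6 mod 29  (bits of 6 = 110)
  bit 0 = 1: r = r^2 * 2 mod 29 = 1^2 * 2 = 1*2 = 2
  bit 1 = 1: r = r^2 * 2 mod 29 = 2^2 * 2 = 4*2 = 8
  bit 2 = 0: r = r^2 mod 29 = 8^2 = 6
  -> B = 6
s = B^a = 6^23 mod 29  (bits of 23 = 10111)
  bit 0 = 1: r = r^2 * 6 mod 29 = 1^2 * 6 = 1*6 = 6
  bit 1 = 0: r = r^2 mod 29 = 6^2 = 7
  bit 2 = 1: r = r^2 * 6 mod 29 = 7^2 * 6 = 20*6 = 4
  bit 3 = 1: r = r^2 * 6 mod 29 = 4^2 * 6 = 16*6 = 9
  bit 4 = 1: r = r^2 * 6 mod 29 = 9^2 * 6 = 23*6 = 22
  -> s = B^a = 22

Answer: 10 6 22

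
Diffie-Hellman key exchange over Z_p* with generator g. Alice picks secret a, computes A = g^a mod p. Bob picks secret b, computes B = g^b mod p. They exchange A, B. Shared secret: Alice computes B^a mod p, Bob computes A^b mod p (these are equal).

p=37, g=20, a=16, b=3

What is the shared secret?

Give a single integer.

A = 20^16 mod 37  (bits of 16 = 10000)
  bit 0 = 1: r = r^2 * 20 mod 37 = 1^2 * 20 = 1*20 = 20
  bit 1 = 0: r = r^2 mod 37 = 20^2 = 30
  bit 2 = 0: r = r^2 mod 37 = 30^2 = 12
  bit 3 = 0: r = r^2 mod 37 = 12^2 = 33
  bit 4 = 0: r = r^2 mod 37 = 33^2 = 16
  -> A = 16
B = 20^3 mod 37  (bits of 3 = 11)
  bit 0 = 1: r = r^2 * 20 mod 37 = 1^2 * 20 = 1*20 = 20
  bit 1 = 1: r = r^2 * 20 mod 37 = 20^2 * 20 = 30*20 = 8
  -> B = 8
s = B^a = 8^16 mod 37  (bits of 16 = 10000)
  bit 0 = 1: r = r^2 * 8 mod 37 = 1^2 * 8 = 1*8 = 8
  bit 1 = 0: r = r^2 mod 37 = 8^2 = 27
  bit 2 = 0: r = r^2 mod 37 = 27^2 = 26
  bit 3 = 0: r = r^2 mod 37 = 26^2 = 10
  bit 4 = 0: r = r^2 mod 37 = 10^2 = 26
  -> s = B^a = 26

Answer: 26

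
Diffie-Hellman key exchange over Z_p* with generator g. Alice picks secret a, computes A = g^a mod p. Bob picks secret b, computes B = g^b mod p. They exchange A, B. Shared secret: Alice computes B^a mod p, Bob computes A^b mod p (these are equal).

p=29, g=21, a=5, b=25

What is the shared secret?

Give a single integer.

Answer: 11

Derivation:
A = 21^5 mod 29  (bits of 5 = 101)
  bit 0 = 1: r = r^2 * 21 mod 29 = 1^2 * 21 = 1*21 = 21
  bit 1 = 0: r = r^2 mod 29 = 21^2 = 6
  bit 2 = 1: r = r^2 * 21 mod 29 = 6^2 * 21 = 7*21 = 2
  -> A = 2
B = 21^25 mod 29  (bits of 25 = 11001)
  bit 0 = 1: r = r^2 * 21 mod 29 = 1^2 * 21 = 1*21 = 21
  bit 1 = 1: r = r^2 * 21 mod 29 = 21^2 * 21 = 6*21 = 10
  bit 2 = 0: r = r^2 mod 29 = 10^2 = 13
  bit 3 = 0: r = r^2 mod 29 = 13^2 = 24
  bit 4 = 1: r = r^2 * 21 mod 29 = 24^2 * 21 = 25*21 = 3
  -> B = 3
s = B^a = 3^5 mod 29  (bits of 5 = 101)
  bit 0 = 1: r = r^2 * 3 mod 29 = 1^2 * 3 = 1*3 = 3
  bit 1 = 0: r = r^2 mod 29 = 3^2 = 9
  bit 2 = 1: r = r^2 * 3 mod 29 = 9^2 * 3 = 23*3 = 11
  -> s = B^a = 11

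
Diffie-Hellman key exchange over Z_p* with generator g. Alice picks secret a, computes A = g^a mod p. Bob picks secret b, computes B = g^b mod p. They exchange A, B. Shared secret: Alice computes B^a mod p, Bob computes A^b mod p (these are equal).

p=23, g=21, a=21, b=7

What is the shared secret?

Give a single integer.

A = 21^21 mod 23  (bits of 21 = 10101)
  bit 0 = 1: r = r^2 * 21 mod 23 = 1^2 * 21 = 1*21 = 21
  bit 1 = 0: r = r^2 mod 23 = 21^2 = 4
  bit 2 = 1: r = r^2 * 21 mod 23 = 4^2 * 21 = 16*21 = 14
  bit 3 = 0: r = r^2 mod 23 = 14^2 = 12
  bit 4 = 1: r = r^2 * 21 mod 23 = 12^2 * 21 = 6*21 = 11
  -> A = 11
B = 21^7 mod 23  (bits of 7 = 111)
  bit 0 = 1: r = r^2 * 21 mod 23 = 1^2 * 21 = 1*21 = 21
  bit 1 = 1: r = r^2 * 21 mod 23 = 21^2 * 21 = 4*21 = 15
  bit 2 = 1: r = r^2 * 21 mod 23 = 15^2 * 21 = 18*21 = 10
  -> B = 10
s = B^a = 10^21 mod 23  (bits of 21 = 10101)
  bit 0 = 1: r = r^2 * 10 mod 23 = 1^2 * 10 = 1*10 = 10
  bit 1 = 0: r = r^2 mod 23 = 10^2 = 8
  bit 2 = 1: r = r^2 * 10 mod 23 = 8^2 * 10 = 18*10 = 19
  bit 3 = 0: r = r^2 mod 23 = 19^2 = 16
  bit 4 = 1: r = r^2 * 10 mod 23 = 16^2 * 10 = 3*10 = 7
  -> s = B^a = 7

Answer: 7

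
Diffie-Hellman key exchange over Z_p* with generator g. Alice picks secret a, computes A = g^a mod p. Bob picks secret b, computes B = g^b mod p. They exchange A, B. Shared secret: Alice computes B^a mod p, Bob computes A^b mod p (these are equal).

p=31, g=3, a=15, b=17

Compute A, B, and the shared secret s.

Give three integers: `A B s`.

A = 3^15 mod 31  (bits of 15 = 1111)
  bit 0 = 1: r = r^2 * 3 mod 31 = 1^2 * 3 = 1*3 = 3
  bit 1 = 1: r = r^2 * 3 mod 31 = 3^2 * 3 = 9*3 = 27
  bit 2 = 1: r = r^2 * 3 mod 31 = 27^2 * 3 = 16*3 = 17
  bit 3 = 1: r = r^2 * 3 mod 31 = 17^2 * 3 = 10*3 = 30
  -> A = 30
B = 3^17 mod 31  (bits of 17 = 10001)
  bit 0 = 1: r = r^2 * 3 mod 31 = 1^2 * 3 = 1*3 = 3
  bit 1 = 0: r = r^2 mod 31 = 3^2 = 9
  bit 2 = 0: r = r^2 mod 31 = 9^2 = 19
  bit 3 = 0: r = r^2 mod 31 = 19^2 = 20
  bit 4 = 1: r = r^2 * 3 mod 31 = 20^2 * 3 = 28*3 = 22
  -> B = 22
s = B^a = 22^15 mod 31  (bits of 15 = 1111)
  bit 0 = 1: r = r^2 * 22 mod 31 = 1^2 * 22 = 1*22 = 22
  bit 1 = 1: r = r^2 * 22 mod 31 = 22^2 * 22 = 19*22 = 15
  bit 2 = 1: r = r^2 * 22 mod 31 = 15^2 * 22 = 8*22 = 21
  bit 3 = 1: r = r^2 * 22 mod 31 = 21^2 * 22 = 7*22 = 30
  -> s = B^a = 30

Answer: 30 22 30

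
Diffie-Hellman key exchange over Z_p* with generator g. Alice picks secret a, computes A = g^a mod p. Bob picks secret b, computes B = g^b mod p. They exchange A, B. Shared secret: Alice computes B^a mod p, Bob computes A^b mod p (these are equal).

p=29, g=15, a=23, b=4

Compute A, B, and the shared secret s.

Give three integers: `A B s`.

Answer: 3 20 23

Derivation:
A = 15^23 mod 29  (bits of 23 = 10111)
  bit 0 = 1: r = r^2 * 15 mod 29 = 1^2 * 15 = 1*15 = 15
  bit 1 = 0: r = r^2 mod 29 = 15^2 = 22
  bit 2 = 1: r = r^2 * 15 mod 29 = 22^2 * 15 = 20*15 = 10
  bit 3 = 1: r = r^2 * 15 mod 29 = 10^2 * 15 = 13*15 = 21
  bit 4 = 1: r = r^2 * 15 mod 29 = 21^2 * 15 = 6*15 = 3
  -> A = 3
B = 15^4 mod 29  (bits of 4 = 100)
  bit 0 = 1: r = r^2 * 15 mod 29 = 1^2 * 15 = 1*15 = 15
  bit 1 = 0: r = r^2 mod 29 = 15^2 = 22
  bit 2 = 0: r = r^2 mod 29 = 22^2 = 20
  -> B = 20
s = B^a = 20^23 mod 29  (bits of 23 = 10111)
  bit 0 = 1: r = r^2 * 20 mod 29 = 1^2 * 20 = 1*20 = 20
  bit 1 = 0: r = r^2 mod 29 = 20^2 = 23
  bit 2 = 1: r = r^2 * 20 mod 29 = 23^2 * 20 = 7*20 = 24
  bit 3 = 1: r = r^2 * 20 mod 29 = 24^2 * 20 = 25*20 = 7
  bit 4 = 1: r = r^2 * 20 mod 29 = 7^2 * 20 = 20*20 = 23
  -> s = B^a = 23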